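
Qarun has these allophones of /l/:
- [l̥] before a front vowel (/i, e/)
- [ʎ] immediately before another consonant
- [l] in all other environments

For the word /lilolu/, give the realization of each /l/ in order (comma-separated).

[l̥], [l], [l]

Occurrence 1 (position 1): before a front vowel (/i, e/) → [l̥].
Occurrence 2 (position 3): no conditioning environment matches → elsewhere allophone [l].
Occurrence 3 (position 5): no conditioning environment matches → elsewhere allophone [l].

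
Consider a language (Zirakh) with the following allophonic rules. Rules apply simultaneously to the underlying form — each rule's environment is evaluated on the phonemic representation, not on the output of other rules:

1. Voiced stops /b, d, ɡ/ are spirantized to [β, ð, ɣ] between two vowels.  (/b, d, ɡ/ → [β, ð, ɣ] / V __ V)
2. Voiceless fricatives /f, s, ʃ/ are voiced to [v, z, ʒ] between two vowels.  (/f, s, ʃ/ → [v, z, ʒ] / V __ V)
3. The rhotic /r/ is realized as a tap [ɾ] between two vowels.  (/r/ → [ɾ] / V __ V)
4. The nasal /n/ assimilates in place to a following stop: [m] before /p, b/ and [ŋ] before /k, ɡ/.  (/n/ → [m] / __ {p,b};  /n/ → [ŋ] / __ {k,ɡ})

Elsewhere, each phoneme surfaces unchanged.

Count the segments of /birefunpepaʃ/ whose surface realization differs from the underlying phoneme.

3

Segments that undergo a rule: /r/ → [ɾ] (rule 3); /f/ → [v] (rule 2); /n/ → [m] (rule 4).
All other segments surface unchanged.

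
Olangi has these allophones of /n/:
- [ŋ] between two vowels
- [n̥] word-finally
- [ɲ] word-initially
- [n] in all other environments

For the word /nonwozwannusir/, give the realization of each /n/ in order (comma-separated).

Occurrence 1 (position 1): word-initially → [ɲ].
Occurrence 2 (position 3): no conditioning environment matches → elsewhere allophone [n].
Occurrence 3 (position 9): no conditioning environment matches → elsewhere allophone [n].
Occurrence 4 (position 10): no conditioning environment matches → elsewhere allophone [n].

[ɲ], [n], [n], [n]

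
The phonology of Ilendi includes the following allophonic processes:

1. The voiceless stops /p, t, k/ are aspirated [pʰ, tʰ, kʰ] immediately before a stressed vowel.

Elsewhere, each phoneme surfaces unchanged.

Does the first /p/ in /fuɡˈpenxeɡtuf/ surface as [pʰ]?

Rule 1 applies to /p/ (between /ɡ/ and /e/: immediately before a stressed vowel) → [pʰ].
The actual realization is [pʰ], which matches [pʰ].

Yes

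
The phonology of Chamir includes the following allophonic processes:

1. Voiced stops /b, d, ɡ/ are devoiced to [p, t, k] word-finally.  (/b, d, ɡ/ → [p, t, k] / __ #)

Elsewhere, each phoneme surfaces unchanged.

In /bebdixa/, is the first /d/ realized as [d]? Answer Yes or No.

/d/ (between /b/ and /i/) is in the target of rule 1 but the environment (word-finally) is not met → [d].
The actual realization is [d], which matches [d].

Yes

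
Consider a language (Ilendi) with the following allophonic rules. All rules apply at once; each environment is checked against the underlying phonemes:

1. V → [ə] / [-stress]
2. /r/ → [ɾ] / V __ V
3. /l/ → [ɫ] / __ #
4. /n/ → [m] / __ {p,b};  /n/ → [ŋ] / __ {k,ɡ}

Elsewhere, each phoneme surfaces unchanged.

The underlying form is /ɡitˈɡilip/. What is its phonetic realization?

/ɡ/ stays [ɡ].
/i/ — between /ɡ/ and /t/, in an unstressed syllable — surfaces as [ə] (rule 1).
/t/ (between /i/ and /ɡ/) is unaffected → [t].
/ɡ/ (between /t/ and /i/): no rule targets it → [ɡ].
/i/ — between /ɡ/ and /l/; rule 1 does not apply here → [i].
/l/ (between /i/ and /i/) is in the target of rule 3 but the environment (word-finally) is not met → [l].
/i/ (between /l/ and /p/) occurs in an unstressed syllable → [ə] by rule 1.
/p/ stays [p].

[ɡətˈɡiləp]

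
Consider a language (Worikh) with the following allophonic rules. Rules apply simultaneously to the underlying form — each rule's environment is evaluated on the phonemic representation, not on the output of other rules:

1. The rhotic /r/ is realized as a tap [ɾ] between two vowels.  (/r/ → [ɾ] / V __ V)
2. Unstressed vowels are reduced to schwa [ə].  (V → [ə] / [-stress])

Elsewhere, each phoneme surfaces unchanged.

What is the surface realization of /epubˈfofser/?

[əpəbˈfofsər]

/e/ — word-initial, in an unstressed syllable — surfaces as [ə] (rule 2).
/p/ stays [p].
/u/ meets the environment for rule 2 (in an unstressed syllable) → [ə].
/b/ stays [b].
/f/ stays [f].
/o/ (between /f/ and /f/): rule 2 targets it, but not in an unstressed syllable → unchanged [o].
/f/ (between /o/ and /s/) is unaffected → [f].
/s/ (between /f/ and /e/) is unaffected → [s].
/e/ meets the environment for rule 2 (in an unstressed syllable) → [ə].
/r/ — word-final; rule 1 does not apply here → [r].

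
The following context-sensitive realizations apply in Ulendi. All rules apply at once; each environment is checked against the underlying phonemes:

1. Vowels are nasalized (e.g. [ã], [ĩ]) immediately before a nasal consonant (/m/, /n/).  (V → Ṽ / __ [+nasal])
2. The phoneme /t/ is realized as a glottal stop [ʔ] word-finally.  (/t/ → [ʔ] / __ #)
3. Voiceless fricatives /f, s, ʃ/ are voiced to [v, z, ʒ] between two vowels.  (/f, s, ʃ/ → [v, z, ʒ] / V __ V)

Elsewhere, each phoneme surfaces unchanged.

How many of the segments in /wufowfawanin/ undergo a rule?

3

Segments that undergo a rule: /f/ → [v] (rule 3); /a/ → [ã] (rule 1); /i/ → [ĩ] (rule 1).
All other segments surface unchanged.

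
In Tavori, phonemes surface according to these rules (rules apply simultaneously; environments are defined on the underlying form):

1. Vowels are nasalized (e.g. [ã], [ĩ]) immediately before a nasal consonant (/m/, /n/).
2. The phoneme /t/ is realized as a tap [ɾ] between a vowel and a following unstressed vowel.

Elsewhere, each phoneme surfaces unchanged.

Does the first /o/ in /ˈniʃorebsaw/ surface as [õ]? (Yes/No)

/o/ (between /ʃ/ and /r/): rule 1 targets it, but not before a nasal consonant → unchanged [o].
The actual realization is [o], not [õ].

No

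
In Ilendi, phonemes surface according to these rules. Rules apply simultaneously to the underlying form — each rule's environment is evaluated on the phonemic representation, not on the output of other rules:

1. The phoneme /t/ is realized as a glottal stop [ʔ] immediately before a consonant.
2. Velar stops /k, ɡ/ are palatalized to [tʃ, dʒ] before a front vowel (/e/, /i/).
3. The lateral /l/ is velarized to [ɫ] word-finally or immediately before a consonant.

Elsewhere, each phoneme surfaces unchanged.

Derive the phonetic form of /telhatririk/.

[teɫhaʔririk]

/t/ (word-initial) is in the target of rule 1 but the environment (immediately before a consonant) is not met → [t].
/e/ (between /t/ and /l/): no rule targets it → [e].
/l/ (between /e/ and /h/) occurs word-finally or immediately before a consonant → [ɫ] by rule 3.
/h/ stays [h].
/a/ stays [a].
/t/ (between /a/ and /r/): immediately before a consonant, so rule 1 applies → [ʔ].
/r/ (between /t/ and /i/): no rule targets it → [r].
/i/ (between /r/ and /r/) is unaffected → [i].
/r/ — not in any rule's target class → [r].
/i/ stays [i].
/k/ (word-final) is in the target of rule 2 but the environment (before a front vowel) is not met → [k].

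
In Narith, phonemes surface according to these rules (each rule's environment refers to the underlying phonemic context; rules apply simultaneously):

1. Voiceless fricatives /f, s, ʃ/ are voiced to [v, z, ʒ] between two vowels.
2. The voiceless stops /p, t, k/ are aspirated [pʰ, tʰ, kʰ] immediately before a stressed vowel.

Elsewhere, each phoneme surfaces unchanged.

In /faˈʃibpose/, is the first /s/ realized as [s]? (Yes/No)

No

/s/ (between /o/ and /e/): between two vowels, so rule 1 applies → [z].
The actual realization is [z], not [s].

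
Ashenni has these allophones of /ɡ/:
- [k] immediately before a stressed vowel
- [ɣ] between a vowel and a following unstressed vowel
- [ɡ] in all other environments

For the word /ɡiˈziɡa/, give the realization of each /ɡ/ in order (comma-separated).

[ɡ], [ɣ]

Occurrence 1 (position 1): no conditioning environment matches → elsewhere allophone [ɡ].
Occurrence 2 (position 5): between a vowel and a following unstressed vowel → [ɣ].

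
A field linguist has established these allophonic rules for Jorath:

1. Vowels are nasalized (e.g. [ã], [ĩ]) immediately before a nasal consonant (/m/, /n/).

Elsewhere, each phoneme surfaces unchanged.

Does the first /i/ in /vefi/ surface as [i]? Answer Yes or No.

Yes

/i/ (word-final) is in the target of rule 1 but the environment (before a nasal consonant) is not met → [i].
The actual realization is [i], which matches [i].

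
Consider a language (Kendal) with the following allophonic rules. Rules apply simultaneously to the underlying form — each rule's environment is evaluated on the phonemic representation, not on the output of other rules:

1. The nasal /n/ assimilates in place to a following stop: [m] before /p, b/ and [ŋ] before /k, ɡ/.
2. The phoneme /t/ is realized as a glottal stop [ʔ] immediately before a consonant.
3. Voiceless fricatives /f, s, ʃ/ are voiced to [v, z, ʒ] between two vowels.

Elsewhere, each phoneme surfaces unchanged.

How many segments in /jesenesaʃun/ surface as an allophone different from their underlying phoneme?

3

Segments that undergo a rule: /s/ → [z] (rule 3); /s/ → [z] (rule 3); /ʃ/ → [ʒ] (rule 3).
All other segments surface unchanged.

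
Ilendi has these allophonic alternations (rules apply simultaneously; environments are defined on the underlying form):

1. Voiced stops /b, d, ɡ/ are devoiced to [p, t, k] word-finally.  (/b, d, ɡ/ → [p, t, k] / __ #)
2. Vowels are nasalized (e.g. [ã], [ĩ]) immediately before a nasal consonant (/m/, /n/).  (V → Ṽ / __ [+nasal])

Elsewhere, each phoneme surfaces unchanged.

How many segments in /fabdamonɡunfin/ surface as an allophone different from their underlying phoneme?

4

Segments that undergo a rule: /a/ → [ã] (rule 2); /o/ → [õ] (rule 2); /u/ → [ũ] (rule 2); /i/ → [ĩ] (rule 2).
All other segments surface unchanged.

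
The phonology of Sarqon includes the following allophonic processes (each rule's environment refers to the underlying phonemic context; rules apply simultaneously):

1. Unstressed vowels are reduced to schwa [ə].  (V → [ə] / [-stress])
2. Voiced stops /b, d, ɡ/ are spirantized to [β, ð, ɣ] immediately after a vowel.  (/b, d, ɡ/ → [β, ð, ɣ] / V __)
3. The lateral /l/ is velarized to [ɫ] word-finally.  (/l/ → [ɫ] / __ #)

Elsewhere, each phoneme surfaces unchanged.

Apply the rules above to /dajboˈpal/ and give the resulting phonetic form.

[dəjbəˈpaɫ]

/d/ — word-initial; rule 2 does not apply here → [d].
/a/ meets the environment for rule 1 (in an unstressed syllable) → [ə].
/j/ — not in any rule's target class → [j].
/b/ — between /j/ and /o/; rule 2 does not apply here → [b].
/o/ meets the environment for rule 1 (in an unstressed syllable) → [ə].
/p/ stays [p].
/a/ — between /p/ and /l/; rule 1 does not apply here → [a].
/l/ (word-final): word-finally, so rule 3 applies → [ɫ].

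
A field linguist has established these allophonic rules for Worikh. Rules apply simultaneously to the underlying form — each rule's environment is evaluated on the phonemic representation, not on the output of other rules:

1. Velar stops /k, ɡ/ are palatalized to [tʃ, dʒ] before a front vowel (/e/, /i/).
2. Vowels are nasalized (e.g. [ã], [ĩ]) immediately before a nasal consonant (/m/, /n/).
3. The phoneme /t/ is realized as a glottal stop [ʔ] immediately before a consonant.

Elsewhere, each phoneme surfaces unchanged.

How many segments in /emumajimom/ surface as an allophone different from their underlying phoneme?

4

Segments that undergo a rule: /e/ → [ẽ] (rule 2); /u/ → [ũ] (rule 2); /i/ → [ĩ] (rule 2); /o/ → [õ] (rule 2).
All other segments surface unchanged.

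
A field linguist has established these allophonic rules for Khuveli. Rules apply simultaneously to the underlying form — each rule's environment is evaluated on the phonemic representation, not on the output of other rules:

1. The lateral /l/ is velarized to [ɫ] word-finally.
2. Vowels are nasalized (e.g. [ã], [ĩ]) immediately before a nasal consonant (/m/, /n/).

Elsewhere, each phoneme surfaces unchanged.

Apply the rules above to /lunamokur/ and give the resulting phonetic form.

/l/ (word-initial): rule 1 targets it, but not word-finally → unchanged [l].
/u/ (between /l/ and /n/): before a nasal consonant, so rule 2 applies → [ũ].
Rule 2 applies to /a/ (between /n/ and /m/: before a nasal consonant) → [ã].
/o/ — between /m/ and /k/; rule 2 does not apply here → [o].
/u/ (between /k/ and /r/) is in the target of rule 2 but the environment (before a nasal consonant) is not met → [u].

[lũnãmokur]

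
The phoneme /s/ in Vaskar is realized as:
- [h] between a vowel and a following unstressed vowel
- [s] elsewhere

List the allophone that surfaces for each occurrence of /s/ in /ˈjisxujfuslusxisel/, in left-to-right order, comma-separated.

Occurrence 1 (position 3): no conditioning environment matches → elsewhere allophone [s].
Occurrence 2 (position 9): no conditioning environment matches → elsewhere allophone [s].
Occurrence 3 (position 12): no conditioning environment matches → elsewhere allophone [s].
Occurrence 4 (position 15): between a vowel and a following unstressed vowel → [h].

[s], [s], [s], [h]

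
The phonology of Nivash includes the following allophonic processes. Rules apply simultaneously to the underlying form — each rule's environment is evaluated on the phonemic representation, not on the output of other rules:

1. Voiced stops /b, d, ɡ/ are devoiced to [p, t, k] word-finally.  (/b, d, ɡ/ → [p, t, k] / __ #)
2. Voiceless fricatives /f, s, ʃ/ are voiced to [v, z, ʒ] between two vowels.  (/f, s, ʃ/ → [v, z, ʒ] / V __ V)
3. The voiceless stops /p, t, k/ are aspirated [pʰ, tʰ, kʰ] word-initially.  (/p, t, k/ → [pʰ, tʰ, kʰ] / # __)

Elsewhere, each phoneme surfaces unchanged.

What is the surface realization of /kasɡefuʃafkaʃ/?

[kʰasɡevuʒafkaʃ]

/k/ meets the environment for rule 3 (word-initially) → [kʰ].
/a/ (between /k/ and /s/) is unaffected → [a].
/s/ (between /a/ and /ɡ/) is in the target of rule 2 but the environment (between two vowels) is not met → [s].
/ɡ/ — between /s/ and /e/; rule 1 does not apply here → [ɡ].
/e/ — not in any rule's target class → [e].
Rule 2 applies to /f/ (between /e/ and /u/: between two vowels) → [v].
/u/ stays [u].
/ʃ/ (between /u/ and /a/) occurs between two vowels → [ʒ] by rule 2.
/a/ (between /ʃ/ and /f/) is unaffected → [a].
/f/ (between /a/ and /k/) is in the target of rule 2 but the environment (between two vowels) is not met → [f].
/k/ (between /f/ and /a/) is in the target of rule 3 but the environment (word-initially) is not met → [k].
/a/ (between /k/ and /ʃ/): no rule targets it → [a].
/ʃ/ (word-final) fails the environment for rule 2, so it stays [ʃ].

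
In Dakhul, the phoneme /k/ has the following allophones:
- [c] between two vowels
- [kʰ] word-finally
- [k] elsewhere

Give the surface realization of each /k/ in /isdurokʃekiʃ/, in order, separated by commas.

Occurrence 1 (position 7): no conditioning environment matches → elsewhere allophone [k].
Occurrence 2 (position 10): between two vowels → [c].

[k], [c]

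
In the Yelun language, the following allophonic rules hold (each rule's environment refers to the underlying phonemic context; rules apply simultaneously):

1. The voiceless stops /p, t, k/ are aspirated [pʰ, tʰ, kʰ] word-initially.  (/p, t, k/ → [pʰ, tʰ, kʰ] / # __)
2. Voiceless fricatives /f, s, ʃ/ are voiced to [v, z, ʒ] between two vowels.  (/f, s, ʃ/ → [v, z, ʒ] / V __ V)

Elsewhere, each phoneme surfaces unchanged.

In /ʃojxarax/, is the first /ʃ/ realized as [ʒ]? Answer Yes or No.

No

/ʃ/ (word-initial) fails the environment for rule 2, so it stays [ʃ].
The actual realization is [ʃ], not [ʒ].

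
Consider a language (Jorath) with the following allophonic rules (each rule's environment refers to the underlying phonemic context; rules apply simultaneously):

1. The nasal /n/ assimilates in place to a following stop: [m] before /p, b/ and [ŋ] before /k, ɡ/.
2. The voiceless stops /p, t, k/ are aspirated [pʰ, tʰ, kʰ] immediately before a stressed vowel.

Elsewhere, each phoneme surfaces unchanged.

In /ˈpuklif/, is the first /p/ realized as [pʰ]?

/p/ (word-initial) occurs immediately before a stressed vowel → [pʰ] by rule 2.
The actual realization is [pʰ], which matches [pʰ].

Yes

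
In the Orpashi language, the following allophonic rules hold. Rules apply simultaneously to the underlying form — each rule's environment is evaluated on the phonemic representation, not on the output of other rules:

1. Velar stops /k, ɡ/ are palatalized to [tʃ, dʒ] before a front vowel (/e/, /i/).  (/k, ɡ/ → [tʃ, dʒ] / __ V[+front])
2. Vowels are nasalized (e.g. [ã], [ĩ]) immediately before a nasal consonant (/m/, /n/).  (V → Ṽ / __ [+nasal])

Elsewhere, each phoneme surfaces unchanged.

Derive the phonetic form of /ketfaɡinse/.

[tʃetfadʒĩnse]

Rule 1 applies to /k/ (word-initial: before a front vowel) → [tʃ].
/e/ — between /k/ and /t/; rule 2 does not apply here → [e].
/t/ (between /e/ and /f/) is unaffected → [t].
/f/ (between /t/ and /a/) is unaffected → [f].
/a/ (between /f/ and /ɡ/) fails the environment for rule 2, so it stays [a].
/ɡ/ — between /a/ and /i/, before a front vowel — surfaces as [dʒ] (rule 1).
/i/ (between /ɡ/ and /n/): before a nasal consonant, so rule 2 applies → [ĩ].
/n/ (between /i/ and /s/) is unaffected → [n].
/s/ (between /n/ and /e/): no rule targets it → [s].
/e/ (word-final): rule 2 targets it, but not before a nasal consonant → unchanged [e].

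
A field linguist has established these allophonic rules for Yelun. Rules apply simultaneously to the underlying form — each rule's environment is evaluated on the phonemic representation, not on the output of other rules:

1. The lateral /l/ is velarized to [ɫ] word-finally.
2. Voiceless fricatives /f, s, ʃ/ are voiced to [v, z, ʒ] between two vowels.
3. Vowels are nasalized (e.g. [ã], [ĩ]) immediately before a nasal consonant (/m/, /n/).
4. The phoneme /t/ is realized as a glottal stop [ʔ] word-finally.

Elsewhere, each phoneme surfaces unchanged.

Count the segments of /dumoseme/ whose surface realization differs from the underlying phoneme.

Segments that undergo a rule: /u/ → [ũ] (rule 3); /s/ → [z] (rule 2); /e/ → [ẽ] (rule 3).
All other segments surface unchanged.

3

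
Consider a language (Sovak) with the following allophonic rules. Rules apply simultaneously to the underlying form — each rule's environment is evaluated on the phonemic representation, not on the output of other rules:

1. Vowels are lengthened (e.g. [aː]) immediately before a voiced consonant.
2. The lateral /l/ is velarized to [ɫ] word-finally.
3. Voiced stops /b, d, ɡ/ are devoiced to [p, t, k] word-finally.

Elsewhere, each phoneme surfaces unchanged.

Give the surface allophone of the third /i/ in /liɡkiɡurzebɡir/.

[iː]

Rule 1 applies to /i/ (between /ɡ/ and /r/: before a voiced consonant) → [iː].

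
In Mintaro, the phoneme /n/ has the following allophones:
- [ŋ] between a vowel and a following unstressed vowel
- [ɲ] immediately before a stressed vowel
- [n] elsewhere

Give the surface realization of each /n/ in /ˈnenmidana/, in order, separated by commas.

Occurrence 1 (position 1): immediately before a stressed vowel → [ɲ].
Occurrence 2 (position 3): no conditioning environment matches → elsewhere allophone [n].
Occurrence 3 (position 8): between a vowel and a following unstressed vowel → [ŋ].

[ɲ], [n], [ŋ]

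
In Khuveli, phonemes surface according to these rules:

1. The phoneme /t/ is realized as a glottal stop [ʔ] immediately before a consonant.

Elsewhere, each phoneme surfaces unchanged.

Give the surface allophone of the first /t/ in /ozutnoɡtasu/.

[ʔ]

/t/ (between /u/ and /n/) occurs immediately before a consonant → [ʔ] by rule 1.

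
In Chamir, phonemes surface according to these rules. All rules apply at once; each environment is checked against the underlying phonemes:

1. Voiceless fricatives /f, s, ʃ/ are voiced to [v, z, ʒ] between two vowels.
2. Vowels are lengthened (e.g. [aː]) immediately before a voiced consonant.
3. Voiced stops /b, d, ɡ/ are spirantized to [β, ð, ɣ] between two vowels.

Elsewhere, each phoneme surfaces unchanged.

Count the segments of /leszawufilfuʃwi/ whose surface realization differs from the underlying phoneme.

Segments that undergo a rule: /a/ → [aː] (rule 2); /f/ → [v] (rule 1); /i/ → [iː] (rule 2).
All other segments surface unchanged.

3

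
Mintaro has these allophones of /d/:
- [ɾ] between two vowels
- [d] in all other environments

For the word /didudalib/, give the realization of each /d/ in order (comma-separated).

[d], [ɾ], [ɾ]

Occurrence 1 (position 1): no conditioning environment matches → elsewhere allophone [d].
Occurrence 2 (position 3): between two vowels → [ɾ].
Occurrence 3 (position 5): between two vowels → [ɾ].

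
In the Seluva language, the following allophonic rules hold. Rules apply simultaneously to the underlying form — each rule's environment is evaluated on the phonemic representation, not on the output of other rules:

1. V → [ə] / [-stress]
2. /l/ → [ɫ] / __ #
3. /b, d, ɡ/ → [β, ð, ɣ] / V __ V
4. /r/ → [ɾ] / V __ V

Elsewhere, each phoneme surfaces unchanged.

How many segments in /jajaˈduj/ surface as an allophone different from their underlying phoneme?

3

Segments that undergo a rule: /a/ → [ə] (rule 1); /a/ → [ə] (rule 1); /d/ → [ð] (rule 3).
All other segments surface unchanged.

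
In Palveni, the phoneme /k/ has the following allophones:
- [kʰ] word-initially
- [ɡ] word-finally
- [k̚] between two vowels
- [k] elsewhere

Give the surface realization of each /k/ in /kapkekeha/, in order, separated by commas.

Occurrence 1 (position 1): word-initially → [kʰ].
Occurrence 2 (position 4): no conditioning environment matches → elsewhere allophone [k].
Occurrence 3 (position 6): between two vowels → [k̚].

[kʰ], [k], [k̚]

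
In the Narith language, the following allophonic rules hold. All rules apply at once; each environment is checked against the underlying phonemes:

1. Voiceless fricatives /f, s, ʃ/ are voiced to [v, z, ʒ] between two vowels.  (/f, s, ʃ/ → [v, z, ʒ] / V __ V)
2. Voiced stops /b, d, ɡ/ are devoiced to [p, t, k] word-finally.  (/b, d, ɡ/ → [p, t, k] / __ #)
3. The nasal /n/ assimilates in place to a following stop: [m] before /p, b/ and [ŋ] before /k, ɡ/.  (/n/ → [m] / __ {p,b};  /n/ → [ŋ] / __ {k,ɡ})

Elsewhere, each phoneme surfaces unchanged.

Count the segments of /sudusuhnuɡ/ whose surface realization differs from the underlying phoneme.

2

Segments that undergo a rule: /s/ → [z] (rule 1); /ɡ/ → [k] (rule 2).
All other segments surface unchanged.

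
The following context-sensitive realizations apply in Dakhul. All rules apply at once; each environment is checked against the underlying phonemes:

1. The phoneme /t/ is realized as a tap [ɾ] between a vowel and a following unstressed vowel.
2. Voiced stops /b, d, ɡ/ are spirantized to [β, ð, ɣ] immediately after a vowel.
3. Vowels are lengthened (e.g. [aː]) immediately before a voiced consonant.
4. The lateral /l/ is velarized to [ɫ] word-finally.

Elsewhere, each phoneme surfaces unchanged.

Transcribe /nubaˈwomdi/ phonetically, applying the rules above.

/n/ stays [n].
/u/ (between /n/ and /b/): before a voiced consonant, so rule 3 applies → [uː].
Rule 2 applies to /b/ (between /u/ and /a/: immediately after a vowel) → [β].
/a/ — between /b/ and /w/, before a voiced consonant — surfaces as [aː] (rule 3).
/w/ — not in any rule's target class → [w].
/o/ — between /w/ and /m/, before a voiced consonant — surfaces as [oː] (rule 3).
/m/ — not in any rule's target class → [m].
/d/ (between /m/ and /i/) is in the target of rule 2 but the environment (immediately after a vowel) is not met → [d].
/i/ (word-final): rule 3 targets it, but not before a voiced consonant → unchanged [i].

[nuːβaːˈwoːmdi]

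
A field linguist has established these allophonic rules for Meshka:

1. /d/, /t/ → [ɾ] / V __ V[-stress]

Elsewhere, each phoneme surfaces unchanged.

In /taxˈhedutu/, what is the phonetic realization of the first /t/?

[t]

/t/ (word-initial) fails the environment for rule 1, so it stays [t].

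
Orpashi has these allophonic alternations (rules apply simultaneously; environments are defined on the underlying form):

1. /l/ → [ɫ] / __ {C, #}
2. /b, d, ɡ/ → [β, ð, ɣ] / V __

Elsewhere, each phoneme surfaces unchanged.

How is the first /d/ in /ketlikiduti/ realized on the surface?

[ð]

Rule 2 applies to /d/ (between /i/ and /u/: immediately after a vowel) → [ð].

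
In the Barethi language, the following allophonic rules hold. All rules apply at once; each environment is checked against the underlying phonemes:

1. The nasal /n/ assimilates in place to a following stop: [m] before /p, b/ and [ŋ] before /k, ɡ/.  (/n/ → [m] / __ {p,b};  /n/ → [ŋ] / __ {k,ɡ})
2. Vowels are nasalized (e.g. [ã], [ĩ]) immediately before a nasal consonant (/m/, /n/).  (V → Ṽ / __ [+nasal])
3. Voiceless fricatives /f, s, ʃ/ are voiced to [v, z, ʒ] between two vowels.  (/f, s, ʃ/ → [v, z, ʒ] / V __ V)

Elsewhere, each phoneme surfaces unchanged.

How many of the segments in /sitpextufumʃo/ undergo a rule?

2

Segments that undergo a rule: /f/ → [v] (rule 3); /u/ → [ũ] (rule 2).
All other segments surface unchanged.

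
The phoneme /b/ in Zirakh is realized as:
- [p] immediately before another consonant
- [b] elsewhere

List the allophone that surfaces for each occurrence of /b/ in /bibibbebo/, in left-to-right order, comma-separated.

Occurrence 1 (position 1): no conditioning environment matches → elsewhere allophone [b].
Occurrence 2 (position 3): no conditioning environment matches → elsewhere allophone [b].
Occurrence 3 (position 5): immediately before another consonant → [p].
Occurrence 4 (position 6): no conditioning environment matches → elsewhere allophone [b].
Occurrence 5 (position 8): no conditioning environment matches → elsewhere allophone [b].

[b], [b], [p], [b], [b]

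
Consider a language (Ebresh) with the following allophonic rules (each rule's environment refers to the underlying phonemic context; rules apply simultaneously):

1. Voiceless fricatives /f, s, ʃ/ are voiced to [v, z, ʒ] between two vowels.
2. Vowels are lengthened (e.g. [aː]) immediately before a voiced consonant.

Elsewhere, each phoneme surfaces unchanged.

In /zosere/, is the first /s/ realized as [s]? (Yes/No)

/s/ (between /o/ and /e/) occurs between two vowels → [z] by rule 1.
The actual realization is [z], not [s].

No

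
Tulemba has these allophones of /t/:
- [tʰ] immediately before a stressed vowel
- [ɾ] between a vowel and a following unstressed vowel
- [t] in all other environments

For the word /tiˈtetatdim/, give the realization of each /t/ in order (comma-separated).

Occurrence 1 (position 1): no conditioning environment matches → elsewhere allophone [t].
Occurrence 2 (position 3): immediately before a stressed vowel → [tʰ].
Occurrence 3 (position 5): between a vowel and an unstressed vowel → [ɾ].
Occurrence 4 (position 7): no conditioning environment matches → elsewhere allophone [t].

[t], [tʰ], [ɾ], [t]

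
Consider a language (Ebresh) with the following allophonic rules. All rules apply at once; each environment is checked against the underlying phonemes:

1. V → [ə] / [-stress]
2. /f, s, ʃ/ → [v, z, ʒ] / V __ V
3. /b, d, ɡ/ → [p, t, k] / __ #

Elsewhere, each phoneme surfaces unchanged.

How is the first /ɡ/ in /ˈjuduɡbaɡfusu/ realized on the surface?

[ɡ]

/ɡ/ (between /u/ and /b/) is in the target of rule 3 but the environment (word-finally) is not met → [ɡ].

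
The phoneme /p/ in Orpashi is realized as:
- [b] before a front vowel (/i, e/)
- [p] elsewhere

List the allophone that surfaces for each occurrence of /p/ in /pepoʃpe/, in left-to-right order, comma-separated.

Occurrence 1 (position 1): before a front vowel (/i, e/) → [b].
Occurrence 2 (position 3): no conditioning environment matches → elsewhere allophone [p].
Occurrence 3 (position 6): before a front vowel (/i, e/) → [b].

[b], [p], [b]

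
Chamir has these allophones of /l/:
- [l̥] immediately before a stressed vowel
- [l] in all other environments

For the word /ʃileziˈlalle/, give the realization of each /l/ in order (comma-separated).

[l], [l̥], [l], [l]

Occurrence 1 (position 3): no conditioning environment matches → elsewhere allophone [l].
Occurrence 2 (position 7): immediately before a stressed vowel → [l̥].
Occurrence 3 (position 9): no conditioning environment matches → elsewhere allophone [l].
Occurrence 4 (position 10): no conditioning environment matches → elsewhere allophone [l].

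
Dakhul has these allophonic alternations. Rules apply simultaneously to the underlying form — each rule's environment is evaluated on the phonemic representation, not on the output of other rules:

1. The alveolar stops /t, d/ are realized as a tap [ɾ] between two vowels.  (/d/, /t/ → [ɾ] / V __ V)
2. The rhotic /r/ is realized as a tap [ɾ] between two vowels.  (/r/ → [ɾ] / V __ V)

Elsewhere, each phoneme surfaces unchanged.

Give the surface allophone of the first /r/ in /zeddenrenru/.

[r]

/r/ (between /n/ and /e/) is in the target of rule 2 but the environment (between two vowels) is not met → [r].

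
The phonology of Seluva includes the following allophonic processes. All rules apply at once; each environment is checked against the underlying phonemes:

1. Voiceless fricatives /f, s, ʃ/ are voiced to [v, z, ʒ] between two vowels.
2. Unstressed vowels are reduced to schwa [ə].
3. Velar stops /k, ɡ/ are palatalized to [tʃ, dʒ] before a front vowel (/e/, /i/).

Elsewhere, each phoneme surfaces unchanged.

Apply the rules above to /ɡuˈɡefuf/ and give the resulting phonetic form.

/ɡ/ (word-initial): rule 3 targets it, but not before a front vowel → unchanged [ɡ].
Rule 2 applies to /u/ (between /ɡ/ and /ɡ/: in an unstressed syllable) → [ə].
/ɡ/ (between /u/ and /e/) occurs before a front vowel → [dʒ] by rule 3.
/e/ — between /ɡ/ and /f/; rule 2 does not apply here → [e].
/f/ — between /e/ and /u/, between two vowels — surfaces as [v] (rule 1).
/u/ (between /f/ and /f/) occurs in an unstressed syllable → [ə] by rule 2.
/f/ (word-final) is in the target of rule 1 but the environment (between two vowels) is not met → [f].

[ɡəˈdʒevəf]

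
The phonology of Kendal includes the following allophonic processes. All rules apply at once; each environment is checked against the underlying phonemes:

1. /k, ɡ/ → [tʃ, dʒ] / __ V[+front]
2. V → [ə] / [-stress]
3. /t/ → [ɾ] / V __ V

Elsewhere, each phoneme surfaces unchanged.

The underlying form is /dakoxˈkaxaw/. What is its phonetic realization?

/a/ — between /d/ and /k/, in an unstressed syllable — surfaces as [ə] (rule 2).
/k/ (between /a/ and /o/) fails the environment for rule 1, so it stays [k].
/o/ (between /k/ and /x/): in an unstressed syllable, so rule 2 applies → [ə].
/k/ (between /x/ and /a/) is in the target of rule 1 but the environment (before a front vowel) is not met → [k].
/a/ (between /k/ and /x/) fails the environment for rule 2, so it stays [a].
/a/ — between /x/ and /w/, in an unstressed syllable — surfaces as [ə] (rule 2).

[dəkəxˈkaxəw]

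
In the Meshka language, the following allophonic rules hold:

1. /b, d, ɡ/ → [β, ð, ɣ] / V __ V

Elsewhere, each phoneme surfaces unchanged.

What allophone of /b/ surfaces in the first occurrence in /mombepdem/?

/b/ (between /m/ and /e/): rule 1 targets it, but not between two vowels → unchanged [b].

[b]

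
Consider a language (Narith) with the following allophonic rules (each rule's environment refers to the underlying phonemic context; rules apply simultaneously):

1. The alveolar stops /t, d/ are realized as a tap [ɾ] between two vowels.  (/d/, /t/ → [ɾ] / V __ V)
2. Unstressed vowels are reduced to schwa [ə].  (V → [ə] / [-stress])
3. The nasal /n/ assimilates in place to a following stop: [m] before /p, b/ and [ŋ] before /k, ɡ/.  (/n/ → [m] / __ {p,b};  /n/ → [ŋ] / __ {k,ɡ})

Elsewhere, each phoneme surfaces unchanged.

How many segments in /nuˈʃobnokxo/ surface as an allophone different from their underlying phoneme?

3

Segments that undergo a rule: /u/ → [ə] (rule 2); /o/ → [ə] (rule 2); /o/ → [ə] (rule 2).
All other segments surface unchanged.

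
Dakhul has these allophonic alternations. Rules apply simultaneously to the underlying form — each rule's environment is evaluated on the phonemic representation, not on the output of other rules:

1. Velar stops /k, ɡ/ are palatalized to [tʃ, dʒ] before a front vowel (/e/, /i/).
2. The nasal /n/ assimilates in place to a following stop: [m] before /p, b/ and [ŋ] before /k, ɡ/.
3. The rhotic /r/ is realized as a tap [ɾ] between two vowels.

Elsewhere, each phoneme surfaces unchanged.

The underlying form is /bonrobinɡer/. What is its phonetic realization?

/b/ stays [b].
/o/ (between /b/ and /n/) is unaffected → [o].
/n/ (between /o/ and /r/): rule 2 targets it, but not before a labial or velar stop → unchanged [n].
/r/ (between /n/ and /o/) fails the environment for rule 3, so it stays [r].
/o/ (between /r/ and /b/) is unaffected → [o].
/b/ (between /o/ and /i/) is unaffected → [b].
/i/ — not in any rule's target class → [i].
/n/ (between /i/ and /ɡ/) occurs before a labial or velar stop → [ŋ] by rule 2.
/ɡ/ (between /n/ and /e/) occurs before a front vowel → [dʒ] by rule 1.
/e/ stays [e].
/r/ (word-final) fails the environment for rule 3, so it stays [r].

[bonrobiŋdʒer]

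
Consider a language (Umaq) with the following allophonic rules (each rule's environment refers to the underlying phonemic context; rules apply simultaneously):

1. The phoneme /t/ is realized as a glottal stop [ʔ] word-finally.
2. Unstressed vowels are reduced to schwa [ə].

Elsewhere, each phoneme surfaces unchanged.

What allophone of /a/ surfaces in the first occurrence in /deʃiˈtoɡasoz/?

Rule 2 applies to /a/ (between /ɡ/ and /s/: in an unstressed syllable) → [ə].

[ə]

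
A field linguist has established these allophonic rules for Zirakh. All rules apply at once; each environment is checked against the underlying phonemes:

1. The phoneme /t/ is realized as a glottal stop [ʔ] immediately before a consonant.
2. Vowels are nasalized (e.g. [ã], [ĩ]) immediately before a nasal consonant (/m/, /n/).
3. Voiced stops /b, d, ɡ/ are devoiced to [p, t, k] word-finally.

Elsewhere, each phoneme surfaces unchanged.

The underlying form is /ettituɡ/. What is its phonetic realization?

[eʔtituk]

/e/ (word-initial) is in the target of rule 2 but the environment (before a nasal consonant) is not met → [e].
Rule 1 applies to /t/ (between /e/ and /t/: immediately before a consonant) → [ʔ].
/t/ (between /t/ and /i/): rule 1 targets it, but not immediately before a consonant → unchanged [t].
/i/ (between /t/ and /t/): rule 2 targets it, but not before a nasal consonant → unchanged [i].
/t/ (between /i/ and /u/) is in the target of rule 1 but the environment (immediately before a consonant) is not met → [t].
/u/ (between /t/ and /ɡ/): rule 2 targets it, but not before a nasal consonant → unchanged [u].
Rule 3 applies to /ɡ/ (word-final: word-finally) → [k].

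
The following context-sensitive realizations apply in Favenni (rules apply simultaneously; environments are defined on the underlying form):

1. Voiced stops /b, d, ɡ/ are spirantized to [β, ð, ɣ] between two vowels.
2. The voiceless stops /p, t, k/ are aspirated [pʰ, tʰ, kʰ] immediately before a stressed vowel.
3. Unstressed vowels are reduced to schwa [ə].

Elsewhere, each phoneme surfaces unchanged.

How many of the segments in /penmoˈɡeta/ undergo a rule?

Segments that undergo a rule: /e/ → [ə] (rule 3); /o/ → [ə] (rule 3); /ɡ/ → [ɣ] (rule 1); /a/ → [ə] (rule 3).
All other segments surface unchanged.

4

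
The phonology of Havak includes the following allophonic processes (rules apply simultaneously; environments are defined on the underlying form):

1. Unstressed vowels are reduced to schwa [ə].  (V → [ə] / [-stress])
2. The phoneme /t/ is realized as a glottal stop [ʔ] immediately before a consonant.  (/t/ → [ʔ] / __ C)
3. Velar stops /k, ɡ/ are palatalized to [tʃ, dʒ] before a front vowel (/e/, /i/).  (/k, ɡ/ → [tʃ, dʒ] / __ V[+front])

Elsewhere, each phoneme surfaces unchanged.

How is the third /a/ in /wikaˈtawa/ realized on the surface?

Rule 1 applies to /a/ (word-final: in an unstressed syllable) → [ə].

[ə]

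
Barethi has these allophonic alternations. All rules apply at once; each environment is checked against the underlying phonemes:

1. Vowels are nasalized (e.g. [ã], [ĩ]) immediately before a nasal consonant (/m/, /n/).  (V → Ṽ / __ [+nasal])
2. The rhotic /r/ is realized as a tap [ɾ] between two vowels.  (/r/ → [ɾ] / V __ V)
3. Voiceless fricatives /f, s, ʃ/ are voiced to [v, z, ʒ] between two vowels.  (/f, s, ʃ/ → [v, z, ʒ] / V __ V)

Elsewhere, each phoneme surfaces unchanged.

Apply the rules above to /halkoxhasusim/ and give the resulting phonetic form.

[halkoxhazuzĩm]

/h/ — not in any rule's target class → [h].
/a/ (between /h/ and /l/) is in the target of rule 1 but the environment (before a nasal consonant) is not met → [a].
/l/ — not in any rule's target class → [l].
/k/ (between /l/ and /o/): no rule targets it → [k].
/o/ (between /k/ and /x/) is in the target of rule 1 but the environment (before a nasal consonant) is not met → [o].
/x/ — not in any rule's target class → [x].
/h/ — not in any rule's target class → [h].
/a/ (between /h/ and /s/) fails the environment for rule 1, so it stays [a].
/s/ meets the environment for rule 3 (between two vowels) → [z].
/u/ (between /s/ and /s/) fails the environment for rule 1, so it stays [u].
/s/ (between /u/ and /i/): between two vowels, so rule 3 applies → [z].
/i/ (between /s/ and /m/) occurs before a nasal consonant → [ĩ] by rule 1.
/m/ stays [m].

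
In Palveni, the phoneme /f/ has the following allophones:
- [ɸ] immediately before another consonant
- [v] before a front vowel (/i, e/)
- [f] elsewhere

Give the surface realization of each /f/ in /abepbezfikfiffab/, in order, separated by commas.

[v], [v], [ɸ], [f]

Occurrence 1 (position 8): before a front vowel (/i, e/) → [v].
Occurrence 2 (position 11): before a front vowel (/i, e/) → [v].
Occurrence 3 (position 13): immediately before another consonant → [ɸ].
Occurrence 4 (position 14): no conditioning environment matches → elsewhere allophone [f].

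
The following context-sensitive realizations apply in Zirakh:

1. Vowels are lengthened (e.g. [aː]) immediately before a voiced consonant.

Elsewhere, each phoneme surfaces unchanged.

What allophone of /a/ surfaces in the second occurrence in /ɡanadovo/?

[aː]

/a/ meets the environment for rule 1 (before a voiced consonant) → [aː].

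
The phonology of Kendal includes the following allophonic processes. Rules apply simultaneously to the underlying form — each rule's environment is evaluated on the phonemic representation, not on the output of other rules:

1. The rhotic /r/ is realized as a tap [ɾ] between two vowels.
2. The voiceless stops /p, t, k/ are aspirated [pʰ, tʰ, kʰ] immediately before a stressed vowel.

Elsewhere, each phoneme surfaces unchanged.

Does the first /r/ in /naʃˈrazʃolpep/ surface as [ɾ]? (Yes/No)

/r/ (between /ʃ/ and /a/) fails the environment for rule 1, so it stays [r].
The actual realization is [r], not [ɾ].

No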